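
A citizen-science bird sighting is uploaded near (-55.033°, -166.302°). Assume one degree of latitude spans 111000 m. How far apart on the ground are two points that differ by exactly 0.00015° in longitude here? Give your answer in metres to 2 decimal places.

9.54 metres

At 55.033° a degree of longitude is 111000 × cos 55.033° ≈ 63614.6 m, so 0.00015° corresponds to 9.54219 m.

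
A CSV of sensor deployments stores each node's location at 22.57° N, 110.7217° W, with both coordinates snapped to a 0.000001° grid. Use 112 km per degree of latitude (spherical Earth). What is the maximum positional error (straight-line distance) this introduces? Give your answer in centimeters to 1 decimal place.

7.6 centimeters

With a 0.000001° grid the true value lies within half a step, ±0.000001°/2 = ±5e-07°, of the stored one.
Latitude error → 5e-07 × 112000 = 0.056 m along the meridian.
E–W at 22.57°: 5e-07° × 112000 × cos 22.57° = 5e-07 × 112000 × 0.9234 ≈ 0.051711 m.
The two errors are perpendicular, so the maximum displacement is √(0.056² + 0.051711²) ≈ 0.0762236 m.
That is 0.0762236 m = 7.6224 cm.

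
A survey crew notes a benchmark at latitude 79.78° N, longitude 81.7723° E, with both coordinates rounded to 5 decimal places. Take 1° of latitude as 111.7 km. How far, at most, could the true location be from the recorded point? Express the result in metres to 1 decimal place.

0.6 metres

Rounding to 5 decimal places leaves each coordinate within ±5e-06° of the true value.
Latitude error → 5e-06 × 111700 = 0.5585 m along the meridian.
E–W at 79.78°: 5e-06° × 111700 × cos 79.78° = 5e-06 × 111700 × 0.1774 ≈ 0.0990937 m.
Worst case both components are at the extreme and orthogonal: √(0.5585² + 0.0990937²) ≈ 0.567223 m.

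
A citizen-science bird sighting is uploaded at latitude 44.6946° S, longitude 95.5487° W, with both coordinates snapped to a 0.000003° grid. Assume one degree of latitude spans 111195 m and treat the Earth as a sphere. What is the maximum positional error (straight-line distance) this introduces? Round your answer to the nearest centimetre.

With a 0.000003° grid the true value lies within half a step, ±0.000003°/2 = ±1.5e-06°, of the stored one.
North–south component: 1.5e-06° × 111195 = 0.166793 m.
East–west component at 44.6946°: 1.5e-06° × 111195 × cos 44.6946° ≈ 1.5e-06 × 79044.7 ≈ 0.118567 m.
The two errors are perpendicular, so the maximum displacement is √(0.166793² + 0.118567²) ≈ 0.204641 m.
That is 0.204641 m = 20.464 cm.

20 centimetres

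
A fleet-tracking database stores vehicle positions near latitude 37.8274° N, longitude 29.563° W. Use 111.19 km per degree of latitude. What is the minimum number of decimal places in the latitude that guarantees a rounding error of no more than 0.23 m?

One degree of latitude covers 111190 m.
With N decimal places the half-ulp bound is 0.5·10⁻ᴺ°, or 0.5·10⁻ᴺ × 111190 m on the ground.
Setting 55595 × 10⁻ᴺ ≤ 0.23 gives 10ᴺ ≥ 2.417e+05, i.e. N ≥ 5.38.
At 5 places the error can reach 0.556 m, but 6 places keeps it to 0.0556 m.

6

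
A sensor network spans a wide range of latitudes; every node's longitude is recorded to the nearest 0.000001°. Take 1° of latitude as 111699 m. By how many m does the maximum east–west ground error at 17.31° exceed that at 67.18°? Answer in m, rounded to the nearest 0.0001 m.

0.0317 m

Rounding to 6 decimal places leaves the longitude within ±5e-07° of the true value.
At 17.31°: 5e-07° × 111699 × cos 17.31° = 5e-07 × 111699 × 0.9547 ≈ 0.05332 m.
Error at 67.18° = 5e-07° × 111699 × cos 67.18° ≈ 0.055849 × 0.3878 = 0.021661 m.
Difference: 0.05332 − 0.021661 = 0.031659 m.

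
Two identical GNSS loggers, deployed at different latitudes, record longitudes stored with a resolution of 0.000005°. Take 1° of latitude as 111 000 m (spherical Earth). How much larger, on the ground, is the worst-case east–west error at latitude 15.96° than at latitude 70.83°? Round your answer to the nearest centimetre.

18 centimetres

With a 0.000005° grid the true value lies within half a step, ±0.000005°/2 = ±2.5e-06°, of the stored one.
Error at 15.96° = 2.5e-06° × 111000 × cos 15.96° ≈ 0.2775 × 0.9615 = 0.2668 m.
Error at 70.83° = 2.5e-06° × 111000 × cos 70.83° ≈ 0.2775 × 0.3284 = 0.091123 m.
So the lower-latitude error exceeds the higher by 0.2668 − 0.091123 = 0.17568 m.
That is 0.17568 m = 17.568 cm.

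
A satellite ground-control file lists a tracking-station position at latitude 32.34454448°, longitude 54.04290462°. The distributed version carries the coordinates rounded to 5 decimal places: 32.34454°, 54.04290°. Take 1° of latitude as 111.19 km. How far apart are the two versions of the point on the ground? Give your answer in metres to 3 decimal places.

0.661 metres

The latitude changed by +0.00000448° and the longitude by +0.00000462°.
N–S: 0.00000448° × 111190 m/° = 0.498131 m.
E–W at 32.3445°: 0.00000462° × 111190 × cos 32.3445° = 0.00000462 × 111190 × 0.8448 ≈ 0.433996 m.
Distance: √(0.498131² + 0.433996²) ≈ 0.660672 m.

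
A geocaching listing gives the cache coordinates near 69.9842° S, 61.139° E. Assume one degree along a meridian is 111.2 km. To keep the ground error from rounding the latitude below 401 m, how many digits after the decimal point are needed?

3 decimal places

One degree of latitude covers 111200 m.
N decimal places → at most half a unit in the last place, 0.5 × 10⁻ᴺ° = 111200/2 × 10⁻ᴺ m.
Need 0.5 × 111200 × 10⁻ᴺ ≤ 401 → 10⁻ᴺ ≤ 7.212e-03, so N ≥ 2.14.
N = 2 would give 556 m (too coarse); N = 3 gives 55.6 m ≤ 401 m.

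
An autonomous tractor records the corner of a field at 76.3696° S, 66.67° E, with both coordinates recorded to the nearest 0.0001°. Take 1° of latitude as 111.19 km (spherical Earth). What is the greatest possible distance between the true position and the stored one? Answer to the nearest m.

6 m

Rounding to 4 decimal places leaves each coordinate within ±5e-05° of the true value.
N–S: 5e-05° × 111190 m/° = 5.5595 m.
E–W at 76.3696°: 5e-05° × 111190 × cos 76.3696° = 5e-05 × 111190 × 0.2357 ≈ 1.31014 m.
The two errors are perpendicular, so the maximum displacement is √(5.5595² + 1.31014²) ≈ 5.71179 m.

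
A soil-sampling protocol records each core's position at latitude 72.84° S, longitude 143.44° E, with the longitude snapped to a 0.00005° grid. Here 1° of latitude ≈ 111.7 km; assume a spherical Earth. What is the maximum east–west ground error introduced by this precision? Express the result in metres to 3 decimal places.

With a 0.00005° grid the true value lies within half a step, ±0.00005°/2 = ±2.5e-05°, of the stored one.
One degree of longitude at 72.84° is 111700 × cos 72.84° ≈ 111700 × 0.2950 = 32956.1 m.
So at most 2.5e-05° × 32956.1 ≈ 0.823902 m east–west.

0.824 metres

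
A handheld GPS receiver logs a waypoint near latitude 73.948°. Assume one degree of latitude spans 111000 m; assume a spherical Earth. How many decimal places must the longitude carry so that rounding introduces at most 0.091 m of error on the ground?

At 73.948° one degree of longitude covers 111000 × cos 73.948° ≈ 111000 × 0.2765 ≈ 30692.6 m.
With N decimal places the half-ulp bound is 0.5·10⁻ᴺ°, or 0.5·10⁻ᴺ × 30692.6 m on the ground.
Setting 15346.3 × 10⁻ᴺ ≤ 0.091 gives 10ᴺ ≥ 1.686e+05, i.e. N ≥ 5.23.
At 5 places the error can reach 0.153 m, but 6 places keeps it to 0.0153 m.

6 decimal places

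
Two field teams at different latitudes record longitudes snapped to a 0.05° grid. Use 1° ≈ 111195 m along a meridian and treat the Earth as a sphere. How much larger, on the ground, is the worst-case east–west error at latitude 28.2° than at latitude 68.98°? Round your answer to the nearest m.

With a 0.05° grid the true value lies within half a step, ±0.05°/2 = ±0.025°, of the stored one.
Error at 28.2° = 0.025° × 111195 × cos 28.2° ≈ 2779.9 × 0.8813 = 2449.9 m.
At 68.98°: 0.025° × 111195 × cos 68.98° = 0.025 × 111195 × 0.3587 ≈ 997.12 m.
Difference: 2449.9 − 997.12 = 1452.8 m.

1453 m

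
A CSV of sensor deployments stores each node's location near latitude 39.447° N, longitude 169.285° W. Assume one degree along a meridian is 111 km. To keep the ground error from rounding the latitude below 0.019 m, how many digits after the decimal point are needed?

One degree of latitude covers 111000 m.
Rounding to N decimal places gives at most 0.5 × 10⁻ᴺ degrees of error, i.e. 0.5 × 10⁻ᴺ × 111000 m.
Need 0.5 × 111000 × 10⁻ᴺ ≤ 0.019 → 10⁻ᴺ ≤ 3.423e-07, so N ≥ 6.47.
At 6 places the error can reach 0.0555 m, but 7 places keeps it to 0.00555 m.

7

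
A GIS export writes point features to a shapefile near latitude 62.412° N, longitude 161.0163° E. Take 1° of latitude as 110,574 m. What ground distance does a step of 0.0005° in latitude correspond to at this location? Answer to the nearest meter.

0.0005° × 110574 m/° = 55.287 m.

55 meters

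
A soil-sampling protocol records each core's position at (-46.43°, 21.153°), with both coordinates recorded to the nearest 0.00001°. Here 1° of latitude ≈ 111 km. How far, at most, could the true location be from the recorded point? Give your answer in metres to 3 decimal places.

Rounding to 5 decimal places leaves each coordinate within ±5e-06° of the true value.
North–south component: 5e-06° × 111000 = 0.555 m.
Longitude error → 5e-06 × 111000 × cos 46.43° = 5e-06 × 111000 × 0.6892 ≈ 0.382528 m.
Worst case both components are at the extreme and orthogonal: √(0.555² + 0.382528²) ≈ 0.674057 m.

0.674 metres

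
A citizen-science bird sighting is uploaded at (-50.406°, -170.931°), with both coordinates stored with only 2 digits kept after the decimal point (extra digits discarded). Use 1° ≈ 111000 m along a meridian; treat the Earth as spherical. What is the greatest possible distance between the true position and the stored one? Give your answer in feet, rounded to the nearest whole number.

Truncating at 2 decimal places can drop up to a full unit in the last place, so each coordinate may be off by as much as 0.01°.
Latitude error → 0.01 × 111000 = 1110 m along the meridian.
Longitude error → 0.01 × 111000 × cos 50.406° = 0.01 × 111000 × 0.6373 ≈ 707.451 m.
Worst case both components are at the extreme and orthogonal: √(1110² + 707.451²) ≈ 1316.28 m.
In feet: 1316.28 m ÷ 0.3048 ≈ 4318.5 ft.

4318 feet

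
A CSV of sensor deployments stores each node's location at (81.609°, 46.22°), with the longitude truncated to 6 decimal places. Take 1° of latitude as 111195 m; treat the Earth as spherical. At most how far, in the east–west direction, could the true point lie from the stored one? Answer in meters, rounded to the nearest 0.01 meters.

0.02 meters

Truncating at 6 decimal places can drop up to a full unit in the last place, so the longitude may be off by as much as 1e-06°.
At latitude 81.609° a degree of longitude spans 111195 m × cos 81.609° = 111195 × 0.1459 ≈ 16226.4 m.
So at most 1e-06° × 16226.4 ≈ 0.0162264 m east–west.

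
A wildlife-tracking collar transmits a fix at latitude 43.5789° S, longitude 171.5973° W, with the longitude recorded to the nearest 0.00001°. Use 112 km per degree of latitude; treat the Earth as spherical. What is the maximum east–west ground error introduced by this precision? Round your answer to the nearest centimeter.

Rounding to 5 decimal places leaves the longitude within ±5e-06° of the true value.
One degree of longitude at 43.5789° is 112000 × cos 43.5789° ≈ 112000 × 0.7244 = 81135.7 m.
East–west error: 5e-06° × 81135.7 m/° ≈ 0.405678 m.
That is 0.405678 m = 40.568 cm.

41 centimeters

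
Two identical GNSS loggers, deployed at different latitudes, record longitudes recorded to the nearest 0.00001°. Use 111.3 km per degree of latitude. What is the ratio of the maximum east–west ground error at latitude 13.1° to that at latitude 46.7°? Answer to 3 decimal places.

1.420

Rounding to 5 decimal places leaves the longitude within ±5e-06° of the true value.
Error at 13.1° = 5e-06° × 111300 × cos 13.1° ≈ 0.5565 × 0.9740 = 0.54202 m.
At 46.7°: 5e-06° × 111300 × cos 46.7° = 5e-06 × 111300 × 0.6858 ≈ 0.38166 m.
The ratio reduces to cos 13.1° / cos 46.7° = 0.9740/0.6858 ≈ 1.4202.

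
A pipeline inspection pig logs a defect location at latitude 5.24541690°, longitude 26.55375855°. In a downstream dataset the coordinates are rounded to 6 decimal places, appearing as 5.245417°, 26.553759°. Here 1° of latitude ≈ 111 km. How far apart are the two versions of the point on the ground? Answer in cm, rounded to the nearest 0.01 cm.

Δlat = 5.24541690 − 5.245417 = -0.00000010°; Δlon = 26.55375855 − 26.553759 = -0.00000045°.
N–S: -0.00000010° × 111000 m/° = -0.0111 m.
E–W at 5.24542°: -0.00000045° × 111000 × cos 5.24542° = -0.00000045 × 111000 × 0.9958 ≈ -0.0497408 m.
Hypotenuse of the two orthogonal shifts: √(0.0111² + 0.0497408²) = 0.0509643 m.
That is 0.0509643 m = 5.0964 cm.

5.10 cm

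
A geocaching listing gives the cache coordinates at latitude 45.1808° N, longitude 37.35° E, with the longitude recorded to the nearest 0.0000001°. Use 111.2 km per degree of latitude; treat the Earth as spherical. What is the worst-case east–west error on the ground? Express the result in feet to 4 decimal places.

Rounding to 7 decimal places leaves the longitude within ±5e-08° of the true value.
Parallels shrink by cos φ, so at 45.1808° a degree of longitude is 111200 × 0.7049 ≈ 78381.8 m.
East–west error: 5e-08° × 78381.8 m/° ≈ 0.00391909 m.
Converting: 0.00391909 m × 3.2808 ft/m ≈ 0.012858 ft.

0.0129 feet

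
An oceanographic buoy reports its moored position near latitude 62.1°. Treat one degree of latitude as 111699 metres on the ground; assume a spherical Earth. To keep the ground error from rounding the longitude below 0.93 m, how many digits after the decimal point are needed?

5

At 62.1° one degree of longitude covers 111699 × cos 62.1° ≈ 111699 × 0.4679 ≈ 52267.3 m.
N decimal places → at most half a unit in the last place, 0.5 × 10⁻ᴺ° = 52267.3/2 × 10⁻ᴺ m.
Need 0.5 × 52267.3 × 10⁻ᴺ ≤ 0.93 → 10⁻ᴺ ≤ 3.559e-05, so N ≥ 4.45.
So 5 decimal places suffice (0.261 m); 4 would allow up to 2.61 m.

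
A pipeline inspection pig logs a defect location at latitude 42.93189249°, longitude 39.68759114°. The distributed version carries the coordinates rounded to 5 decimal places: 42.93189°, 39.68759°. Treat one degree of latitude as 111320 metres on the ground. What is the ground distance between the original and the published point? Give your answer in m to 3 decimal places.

0.292 m

Δlat = 42.93189249 − 42.93189 = +0.00000249°; Δlon = 39.68759114 − 39.68759 = +0.00000114°.
North–south shift: 0.00000249 × 111320 = 0.277187 m.
E–W at 42.9319°: 0.00000114° × 111320 × cos 42.9319° = 0.00000114 × 111320 × 0.7322 ≈ 0.0929151 m.
Hypotenuse of the two orthogonal shifts: √(0.277187² + 0.0929151²) = 0.292345 m.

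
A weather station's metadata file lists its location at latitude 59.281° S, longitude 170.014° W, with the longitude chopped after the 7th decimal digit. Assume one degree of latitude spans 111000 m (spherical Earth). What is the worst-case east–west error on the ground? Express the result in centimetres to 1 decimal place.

0.6 centimetres

Truncating at 7 decimal places can drop up to a full unit in the last place, so the longitude may be off by as much as 1e-07°.
One degree of longitude at 59.281° is 111000 × cos 59.281° ≈ 111000 × 0.5108 = 56701.9 m.
East–west error: 1e-07° × 56701.9 m/° ≈ 0.00567019 m.
That is 0.00567019 m = 0.56702 cm.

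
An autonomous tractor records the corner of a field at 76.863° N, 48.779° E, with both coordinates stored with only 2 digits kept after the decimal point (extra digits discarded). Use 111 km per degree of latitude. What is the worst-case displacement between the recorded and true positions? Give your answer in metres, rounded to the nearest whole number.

Truncating at 2 decimal places can drop up to a full unit in the last place, so each coordinate may be off by as much as 0.01°.
Latitude error → 0.01 × 111000 = 1110 m along the meridian.
East–west component at 76.863°: 0.01° × 111000 × cos 76.863° ≈ 0.01 × 25228.1 ≈ 252.281 m.
Combining orthogonally: (1110² + 252.281²)^½ ≈ 1138.31 m.

1138 metres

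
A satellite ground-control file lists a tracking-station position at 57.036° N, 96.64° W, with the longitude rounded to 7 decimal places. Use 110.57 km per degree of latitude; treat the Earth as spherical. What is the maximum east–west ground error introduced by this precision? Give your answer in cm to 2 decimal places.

0.30 cm

Rounding to 7 decimal places leaves the longitude within ±5e-08° of the true value.
At latitude 57.036° a degree of longitude spans 110570 m × cos 57.036° = 110570 × 0.5441 ≈ 60162.5 m.
East–west error: 5e-08° × 60162.5 m/° ≈ 0.00300812 m.
That is 0.00300812 m = 0.30081 cm.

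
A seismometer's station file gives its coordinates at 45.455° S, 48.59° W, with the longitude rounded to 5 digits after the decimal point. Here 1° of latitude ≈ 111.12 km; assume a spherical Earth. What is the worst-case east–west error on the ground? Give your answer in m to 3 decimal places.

Rounding to 5 decimal places leaves the longitude within ±5e-06° of the true value.
At latitude 45.455° a degree of longitude spans 111120 m × cos 45.455° = 111120 × 0.7015 ≈ 77947.3 m.
So at most 5e-06° × 77947.3 ≈ 0.389736 m east–west.

0.390 m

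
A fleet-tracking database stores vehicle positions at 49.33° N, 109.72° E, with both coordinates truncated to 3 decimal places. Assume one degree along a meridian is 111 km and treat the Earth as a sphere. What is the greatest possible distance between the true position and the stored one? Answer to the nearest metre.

132 metres

Truncating at 3 decimal places can drop up to a full unit in the last place, so each coordinate may be off by as much as 0.001°.
North–south component: 0.001° × 111000 = 111 m.
Longitude error → 0.001 × 111000 × cos 49.33° = 0.001 × 111000 × 0.6517 ≈ 72.3389 m.
The two errors are perpendicular, so the maximum displacement is √(111² + 72.3389²) ≈ 132.491 m.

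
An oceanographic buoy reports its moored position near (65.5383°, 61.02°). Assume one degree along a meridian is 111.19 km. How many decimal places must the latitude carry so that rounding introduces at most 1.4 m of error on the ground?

One degree of latitude covers 111190 m.
With N decimal places the half-ulp bound is 0.5·10⁻ᴺ°, or 0.5·10⁻ᴺ × 111190 m on the ground.
Setting 55595 × 10⁻ᴺ ≤ 1.4 gives 10ᴺ ≥ 3.971e+04, i.e. N ≥ 4.60.
At 4 places the error can reach 5.56 m, but 5 places keeps it to 0.556 m.

5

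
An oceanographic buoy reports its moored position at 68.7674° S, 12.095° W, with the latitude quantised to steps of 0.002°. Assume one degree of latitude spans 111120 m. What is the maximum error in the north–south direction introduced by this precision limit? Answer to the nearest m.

With a 0.002° grid the true value lies within half a step, ±0.002°/2 = ±0.001°, of the stored one.
Along the meridian that is 0.001° × 111120 m/° = 111.12 m.

111 m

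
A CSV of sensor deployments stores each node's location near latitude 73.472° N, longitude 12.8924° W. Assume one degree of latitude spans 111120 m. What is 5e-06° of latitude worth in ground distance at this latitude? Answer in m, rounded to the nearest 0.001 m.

0.556 m

5e-06° × 111120 m/° = 0.5556 m.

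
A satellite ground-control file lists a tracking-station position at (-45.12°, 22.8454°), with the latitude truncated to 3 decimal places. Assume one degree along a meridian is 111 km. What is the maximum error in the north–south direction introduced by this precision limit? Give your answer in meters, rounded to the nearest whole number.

111 meters

Truncating at 3 decimal places can drop up to a full unit in the last place, so the latitude may be off by as much as 0.001°.
So the N–S error is at most 0.001 × 111000 = 111 m.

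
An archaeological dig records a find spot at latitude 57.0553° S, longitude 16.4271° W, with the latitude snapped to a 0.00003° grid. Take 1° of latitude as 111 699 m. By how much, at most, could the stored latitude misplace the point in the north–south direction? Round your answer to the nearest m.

2 m

With a 0.00003° grid the true value lies within half a step, ±0.00003°/2 = ±1.5e-05°, of the stored one.
Along the meridian that is 1.5e-05° × 111699 m/° = 1.67549 m.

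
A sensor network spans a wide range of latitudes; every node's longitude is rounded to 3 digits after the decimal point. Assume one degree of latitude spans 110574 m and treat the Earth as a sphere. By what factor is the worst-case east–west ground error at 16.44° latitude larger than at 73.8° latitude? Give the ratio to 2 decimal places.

3.44

Rounding to 3 decimal places leaves the longitude within ±0.0005° of the true value.
At 16.44°: 0.0005° × 110574 × cos 16.44° = 0.0005 × 110574 × 0.9591 ≈ 53.027 m.
Error at 73.8° = 0.0005° × 110574 × cos 73.8° ≈ 55.287 × 0.2790 = 15.425 m.
The ratio reduces to cos 16.44° / cos 73.8° = 0.9591/0.2790 ≈ 3.4378.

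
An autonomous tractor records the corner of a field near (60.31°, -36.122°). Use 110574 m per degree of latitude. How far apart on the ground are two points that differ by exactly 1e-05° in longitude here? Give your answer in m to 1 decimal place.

0.5 m

One degree of longitude here spans 110574 × cos 60.31° = 110574 × 0.4953 ≈ 54768.1 m; 1e-05° of that is 0.547681 m.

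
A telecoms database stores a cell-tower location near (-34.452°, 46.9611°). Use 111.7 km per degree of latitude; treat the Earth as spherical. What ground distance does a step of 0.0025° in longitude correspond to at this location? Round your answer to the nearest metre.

0.0025° of longitude at 34.452° is 0.0025 × 111700 × cos 34.452° ≈ 0.0025 × 92107.9 = 230.27 m.

230 metres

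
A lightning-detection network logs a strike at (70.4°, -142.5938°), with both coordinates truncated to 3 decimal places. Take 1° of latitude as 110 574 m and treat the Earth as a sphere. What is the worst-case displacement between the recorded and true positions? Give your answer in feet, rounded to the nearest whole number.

Truncating at 3 decimal places can drop up to a full unit in the last place, so each coordinate may be off by as much as 0.001°.
North–south component: 0.001° × 110574 = 110.574 m.
Longitude error → 0.001 × 110574 × cos 70.4° = 0.001 × 110574 × 0.3355 ≈ 37.0922 m.
The two errors are perpendicular, so the maximum displacement is √(110.574² + 37.0922²) ≈ 116.63 m.
In feet: 116.63 m ÷ 0.3048 ≈ 382.64 ft.

383 feet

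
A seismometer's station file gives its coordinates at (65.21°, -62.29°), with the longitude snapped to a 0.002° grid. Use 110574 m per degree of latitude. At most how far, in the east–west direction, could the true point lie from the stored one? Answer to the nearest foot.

152 feet

With a 0.002° grid the true value lies within half a step, ±0.002°/2 = ±0.001°, of the stored one.
One degree of longitude at 65.21° is 110574 × cos 65.21° ≈ 110574 × 0.4193 = 46363 m.
Maximum E–W displacement: 0.001 × 46363 = 46.363 m.
Converting: 46.363 m × 3.2808 ft/m ≈ 152.11 ft.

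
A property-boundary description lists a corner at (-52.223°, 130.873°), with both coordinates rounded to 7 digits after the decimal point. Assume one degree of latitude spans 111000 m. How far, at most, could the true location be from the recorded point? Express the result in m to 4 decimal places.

0.0065 m

Rounding to 7 decimal places leaves each coordinate within ±5e-08° of the true value.
Latitude error → 5e-08 × 111000 = 0.00555 m along the meridian.
East–west component at 52.223°: 5e-08° × 111000 × cos 52.223° ≈ 5e-08 × 67997.5 ≈ 0.00339987 m.
The two errors are perpendicular, so the maximum displacement is √(0.00555² + 0.00339987²) ≈ 0.00650858 m.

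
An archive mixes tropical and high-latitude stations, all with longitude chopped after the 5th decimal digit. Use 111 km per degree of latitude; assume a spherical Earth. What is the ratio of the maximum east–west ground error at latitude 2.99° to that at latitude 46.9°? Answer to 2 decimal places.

Truncating at 5 decimal places can drop up to a full unit in the last place, so the longitude may be off by as much as 1e-05°.
Error at 2.99° = 1e-05° × 111000 × cos 2.99° ≈ 1.11 × 0.9986 = 1.1085 m.
Error at 46.9° = 1e-05° × 111000 × cos 46.9° ≈ 1.11 × 0.6833 = 0.75843 m.
The ratio reduces to cos 2.99° / cos 46.9° = 0.9986/0.6833 ≈ 1.4615.

1.46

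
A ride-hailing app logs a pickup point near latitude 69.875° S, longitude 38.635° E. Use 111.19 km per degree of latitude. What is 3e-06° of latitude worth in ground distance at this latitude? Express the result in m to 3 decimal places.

0.334 m

3e-06° × 111190 m/° = 0.33357 m.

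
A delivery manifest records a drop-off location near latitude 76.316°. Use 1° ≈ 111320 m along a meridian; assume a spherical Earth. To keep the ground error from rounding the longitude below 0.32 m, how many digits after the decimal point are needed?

5 decimal places

At 76.316° one degree of longitude covers 111320 × cos 76.316° ≈ 111320 × 0.2366 ≈ 26334.6 m.
Rounding to N decimal places gives at most 0.5 × 10⁻ᴺ degrees of error, i.e. 0.5 × 10⁻ᴺ × 26334.6 m.
Setting 13167.3 × 10⁻ᴺ ≤ 0.32 gives 10ᴺ ≥ 4.115e+04, i.e. N ≥ 4.61.
At 4 places the error can reach 1.32 m, but 5 places keeps it to 0.132 m.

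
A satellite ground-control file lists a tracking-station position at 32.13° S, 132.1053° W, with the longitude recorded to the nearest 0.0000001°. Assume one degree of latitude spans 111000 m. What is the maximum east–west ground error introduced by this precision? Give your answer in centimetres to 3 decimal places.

Rounding to 7 decimal places leaves the longitude within ±5e-08° of the true value.
At latitude 32.13° a degree of longitude spans 111000 m × cos 32.13° = 111000 × 0.8468 ≈ 93999.6 m.
So at most 5e-08° × 93999.6 ≈ 0.00469998 m east–west.
That is 0.00469998 m = 0.47 cm.

0.470 centimetres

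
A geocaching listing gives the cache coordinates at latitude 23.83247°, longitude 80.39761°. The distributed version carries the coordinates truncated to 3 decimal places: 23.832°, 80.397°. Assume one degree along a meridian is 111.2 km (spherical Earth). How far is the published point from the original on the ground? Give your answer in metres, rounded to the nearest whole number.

81 metres

The latitude changed by +0.00047° and the longitude by +0.00061°.
North–south shift: 0.00047 × 111200 = 52.264 m.
E–W at 23.832°: 0.00061° × 111200 × cos 23.832° = 0.00061 × 111200 × 0.9147 ≈ 62.0482 m.
Combined displacement = (52.264² + 62.0482²)^½ ≈ 81.1265 m.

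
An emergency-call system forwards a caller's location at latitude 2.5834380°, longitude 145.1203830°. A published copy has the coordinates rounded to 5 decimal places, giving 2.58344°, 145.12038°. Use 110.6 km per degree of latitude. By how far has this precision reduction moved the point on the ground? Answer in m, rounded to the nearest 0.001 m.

0.398 m

Δlat = 2.5834380 − 2.58344 = -0.0000020°; Δlon = 145.1203830 − 145.12038 = +0.0000030°.
N–S: -0.0000020° × 110600 m/° = -0.2212 m.
East–west at this latitude: 0.0000030° × 110600 × cos 2.58344° ≈ 0.0000030 × 110488 = 0.331463 m.
Hypotenuse of the two orthogonal shifts: √(0.2212² + 0.331463²) = 0.398493 m.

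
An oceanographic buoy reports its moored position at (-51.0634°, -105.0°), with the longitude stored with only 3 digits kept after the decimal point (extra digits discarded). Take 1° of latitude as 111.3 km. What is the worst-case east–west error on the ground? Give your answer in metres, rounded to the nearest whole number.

Truncating at 3 decimal places can drop up to a full unit in the last place, so the longitude may be off by as much as 0.001°.
Parallels shrink by cos φ, so at 51.0634° a degree of longitude is 111300 × 0.6285 ≈ 69947.6 m.
East–west error: 0.001° × 69947.6 m/° ≈ 69.9476 m.

70 metres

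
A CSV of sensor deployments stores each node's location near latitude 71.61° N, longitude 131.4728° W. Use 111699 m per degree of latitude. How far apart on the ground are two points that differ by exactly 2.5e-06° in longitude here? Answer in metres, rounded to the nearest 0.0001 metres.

One degree of longitude here spans 111699 × cos 71.61° = 111699 × 0.3155 ≈ 35239.2 m; 2.5e-06° of that is 0.088098 m.

0.0881 metres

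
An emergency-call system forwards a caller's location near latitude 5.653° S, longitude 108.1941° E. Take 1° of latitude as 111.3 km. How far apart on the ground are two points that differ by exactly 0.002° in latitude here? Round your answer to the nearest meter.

Along a meridian 0.002° is 0.002 × 111300 = 222.6 m.

223 meters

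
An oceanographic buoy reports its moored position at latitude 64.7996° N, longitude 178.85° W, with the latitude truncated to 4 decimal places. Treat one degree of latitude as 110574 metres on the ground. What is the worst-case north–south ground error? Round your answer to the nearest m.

11 m

Truncating at 4 decimal places can drop up to a full unit in the last place, so the latitude may be off by as much as 0.0001°.
Along the meridian that is 0.0001° × 110574 m/° = 11.0574 m.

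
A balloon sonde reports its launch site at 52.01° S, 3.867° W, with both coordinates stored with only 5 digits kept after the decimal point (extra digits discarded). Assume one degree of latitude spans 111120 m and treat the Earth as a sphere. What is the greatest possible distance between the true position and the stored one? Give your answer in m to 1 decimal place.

1.3 m

Truncating at 5 decimal places can drop up to a full unit in the last place, so each coordinate may be off by as much as 1e-05°.
Latitude error → 1e-05 × 111120 = 1.1112 m along the meridian.
Longitude error → 1e-05 × 111120 × cos 52.01° = 1e-05 × 111120 × 0.6155 ≈ 0.68397 m.
Worst case both components are at the extreme and orthogonal: √(1.1112² + 0.68397²) ≈ 1.30483 m.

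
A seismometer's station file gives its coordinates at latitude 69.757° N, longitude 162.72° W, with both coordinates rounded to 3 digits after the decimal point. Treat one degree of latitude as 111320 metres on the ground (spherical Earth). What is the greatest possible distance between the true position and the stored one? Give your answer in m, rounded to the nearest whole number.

Rounding to 3 decimal places leaves each coordinate within ±0.0005° of the true value.
North–south component: 0.0005° × 111320 = 55.66 m.
East–west component at 69.757°: 0.0005° × 111320 × cos 69.757° ≈ 0.0005 × 38517 ≈ 19.2585 m.
The two errors are perpendicular, so the maximum displacement is √(55.66² + 19.2585²) ≈ 58.8976 m.

59 m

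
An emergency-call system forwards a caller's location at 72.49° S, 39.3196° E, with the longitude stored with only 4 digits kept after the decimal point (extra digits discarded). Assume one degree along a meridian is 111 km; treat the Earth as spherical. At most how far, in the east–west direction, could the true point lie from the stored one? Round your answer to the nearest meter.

3 meters

Truncating at 4 decimal places can drop up to a full unit in the last place, so the longitude may be off by as much as 0.0001°.
At latitude 72.49° a degree of longitude spans 111000 m × cos 72.49° = 111000 × 0.3009 ≈ 33396.8 m.
East–west error: 0.0001° × 33396.8 m/° ≈ 3.33968 m.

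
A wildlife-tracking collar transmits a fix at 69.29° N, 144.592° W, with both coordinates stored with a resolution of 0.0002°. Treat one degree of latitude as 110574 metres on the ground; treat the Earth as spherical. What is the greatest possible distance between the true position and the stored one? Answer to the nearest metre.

With a 0.0002° grid the true value lies within half a step, ±0.0002°/2 = ±0.0001°, of the stored one.
North–south component: 0.0001° × 110574 = 11.0574 m.
Longitude error → 0.0001 × 110574 × cos 69.29° = 0.0001 × 110574 × 0.3536 ≈ 3.91032 m.
The two errors are perpendicular, so the maximum displacement is √(11.0574² + 3.91032²) ≈ 11.7285 m.

12 metres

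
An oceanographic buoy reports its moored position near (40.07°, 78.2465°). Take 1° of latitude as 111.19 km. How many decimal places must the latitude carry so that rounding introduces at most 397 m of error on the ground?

One degree of latitude covers 111190 m.
Rounding to N decimal places gives at most 0.5 × 10⁻ᴺ degrees of error, i.e. 0.5 × 10⁻ᴺ × 111190 m.
Setting 55595 × 10⁻ᴺ ≤ 397 gives 10ᴺ ≥ 140, i.e. N ≥ 2.15.
N = 2 would give 556 m (too coarse); N = 3 gives 55.6 m ≤ 397 m.

3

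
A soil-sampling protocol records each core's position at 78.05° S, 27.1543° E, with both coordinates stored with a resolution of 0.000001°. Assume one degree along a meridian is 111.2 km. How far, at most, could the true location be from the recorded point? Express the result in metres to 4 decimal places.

With a 0.000001° grid the true value lies within half a step, ±0.000001°/2 = ±5e-07°, of the stored one.
North–south component: 5e-07° × 111200 = 0.0556 m.
Longitude error → 5e-07 × 111200 × cos 78.05° = 5e-07 × 111200 × 0.2071 ≈ 0.0115124 m.
Worst case both components are at the extreme and orthogonal: √(0.0556² + 0.0115124²) ≈ 0.0567794 m.

0.0568 metres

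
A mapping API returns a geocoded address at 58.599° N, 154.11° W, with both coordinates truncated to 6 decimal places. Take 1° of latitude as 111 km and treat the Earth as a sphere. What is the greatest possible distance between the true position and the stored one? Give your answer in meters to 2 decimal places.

0.13 meters

Truncating at 6 decimal places can drop up to a full unit in the last place, so each coordinate may be off by as much as 1e-06°.
North–south component: 1e-06° × 111000 = 0.111 m.
E–W at 58.599°: 1e-06° × 111000 × cos 58.599° = 1e-06 × 111000 × 0.5210 ≈ 0.0578337 m.
Worst case both components are at the extreme and orthogonal: √(0.111² + 0.0578337²) ≈ 0.125163 m.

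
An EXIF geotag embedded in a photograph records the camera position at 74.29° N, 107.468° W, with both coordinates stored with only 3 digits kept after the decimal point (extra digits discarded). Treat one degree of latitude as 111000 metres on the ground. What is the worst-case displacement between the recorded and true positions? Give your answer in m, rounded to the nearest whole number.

115 m

Truncating at 3 decimal places can drop up to a full unit in the last place, so each coordinate may be off by as much as 0.001°.
N–S: 0.001° × 111000 m/° = 111 m.
Longitude error → 0.001 × 111000 × cos 74.29° = 0.001 × 111000 × 0.2708 ≈ 30.0553 m.
The two errors are perpendicular, so the maximum displacement is √(111² + 30.0553²) ≈ 114.997 m.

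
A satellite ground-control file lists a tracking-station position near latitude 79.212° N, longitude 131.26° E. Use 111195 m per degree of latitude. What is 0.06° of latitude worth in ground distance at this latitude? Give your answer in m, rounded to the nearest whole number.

6672 m

Along a meridian 0.06° is 0.06 × 111195 = 6671.7 m.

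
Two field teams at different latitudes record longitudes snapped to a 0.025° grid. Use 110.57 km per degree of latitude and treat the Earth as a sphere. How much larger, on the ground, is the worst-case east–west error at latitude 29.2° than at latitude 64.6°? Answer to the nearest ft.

2013 ft

With a 0.025° grid the true value lies within half a step, ±0.025°/2 = ±0.0125°, of the stored one.
At 29.2°: 0.0125° × 110570 × cos 29.2° = 0.0125 × 110570 × 0.8729 ≈ 1206.5 m.
Error at 64.6° = 0.0125° × 110570 × cos 64.6° ≈ 1382.1 × 0.4289 = 592.84 m.
Difference: 1206.5 − 592.84 = 613.65 m.
Converting: 613.645 m × 3.2808 ft/m ≈ 2013.3 ft.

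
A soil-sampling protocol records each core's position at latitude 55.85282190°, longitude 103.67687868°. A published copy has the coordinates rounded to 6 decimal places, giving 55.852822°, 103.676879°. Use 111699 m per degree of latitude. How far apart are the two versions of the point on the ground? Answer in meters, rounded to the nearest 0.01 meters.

Δlat = 55.85282190 − 55.852822 = -0.00000010°; Δlon = 103.67687868 − 103.676879 = -0.00000032°.
N–S: -0.00000010° × 111699 m/° = -0.0111699 m.
E–W at 55.8528°: -0.00000032° × 111699 × cos 55.8528° = -0.00000032 × 111699 × 0.5613 ≈ -0.0200637 m.
Combined displacement = (0.0111699² + 0.0200637²)^½ ≈ 0.0229634 m.

0.02 meters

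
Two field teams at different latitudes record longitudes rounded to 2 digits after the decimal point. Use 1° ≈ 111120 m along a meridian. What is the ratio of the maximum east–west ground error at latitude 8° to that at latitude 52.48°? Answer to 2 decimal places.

Rounding to 2 decimal places leaves the longitude within ±0.005° of the true value.
At 8°: 0.005° × 111120 × cos 8° = 0.005 × 111120 × 0.9903 ≈ 550.19 m.
At 52.48°: 0.005° × 111120 × cos 52.48° = 0.005 × 111120 × 0.6090 ≈ 338.38 m.
The ratio reduces to cos 8° / cos 52.48° = 0.9903/0.6090 ≈ 1.6260.

1.63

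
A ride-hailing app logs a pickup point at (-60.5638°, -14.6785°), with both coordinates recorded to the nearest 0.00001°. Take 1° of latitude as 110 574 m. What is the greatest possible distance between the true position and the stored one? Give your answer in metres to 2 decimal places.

0.62 metres

Rounding to 5 decimal places leaves each coordinate within ±5e-06° of the true value.
North–south component: 5e-06° × 110574 = 0.55287 m.
Longitude error → 5e-06 × 110574 × cos 60.5638° = 5e-06 × 110574 × 0.4915 ≈ 0.27171 m.
Worst case both components are at the extreme and orthogonal: √(0.55287² + 0.27171²) ≈ 0.616029 m.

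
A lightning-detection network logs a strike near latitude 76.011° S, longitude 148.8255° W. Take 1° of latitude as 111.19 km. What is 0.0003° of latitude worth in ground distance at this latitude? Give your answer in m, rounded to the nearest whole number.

0.0003° × 111190 m/° = 33.357 m.

33 m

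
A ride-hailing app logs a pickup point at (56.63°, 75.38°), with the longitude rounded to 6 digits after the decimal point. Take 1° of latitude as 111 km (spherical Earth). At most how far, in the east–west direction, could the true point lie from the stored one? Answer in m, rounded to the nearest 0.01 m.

Rounding to 6 decimal places leaves the longitude within ±5e-07° of the true value.
One degree of longitude at 56.63° is 111000 × cos 56.63° ≈ 111000 × 0.5500 = 61054.8 m.
So at most 5e-07° × 61054.8 ≈ 0.0305274 m east–west.

0.03 m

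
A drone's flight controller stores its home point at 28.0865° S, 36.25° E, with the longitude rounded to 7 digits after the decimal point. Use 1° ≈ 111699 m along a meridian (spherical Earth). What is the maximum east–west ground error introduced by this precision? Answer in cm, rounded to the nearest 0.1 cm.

Rounding to 7 decimal places leaves the longitude within ±5e-08° of the true value.
At latitude 28.0865° a degree of longitude spans 111699 m × cos 28.0865° = 111699 × 0.8822 ≈ 98545.1 m.
So at most 5e-08° × 98545.1 ≈ 0.00492725 m east–west.
That is 0.00492725 m = 0.49273 cm.

0.5 cm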